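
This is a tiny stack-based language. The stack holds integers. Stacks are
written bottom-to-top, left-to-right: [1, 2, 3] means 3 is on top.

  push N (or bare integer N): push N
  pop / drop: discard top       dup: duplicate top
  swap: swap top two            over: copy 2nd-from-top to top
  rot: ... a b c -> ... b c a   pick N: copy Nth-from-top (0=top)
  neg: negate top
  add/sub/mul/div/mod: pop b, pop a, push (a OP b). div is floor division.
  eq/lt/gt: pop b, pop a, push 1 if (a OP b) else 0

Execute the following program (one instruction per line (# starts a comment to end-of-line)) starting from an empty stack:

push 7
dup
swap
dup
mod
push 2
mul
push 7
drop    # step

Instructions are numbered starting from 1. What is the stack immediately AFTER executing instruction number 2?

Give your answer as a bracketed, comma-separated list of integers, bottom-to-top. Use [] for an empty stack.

Step 1 ('push 7'): [7]
Step 2 ('dup'): [7, 7]

Answer: [7, 7]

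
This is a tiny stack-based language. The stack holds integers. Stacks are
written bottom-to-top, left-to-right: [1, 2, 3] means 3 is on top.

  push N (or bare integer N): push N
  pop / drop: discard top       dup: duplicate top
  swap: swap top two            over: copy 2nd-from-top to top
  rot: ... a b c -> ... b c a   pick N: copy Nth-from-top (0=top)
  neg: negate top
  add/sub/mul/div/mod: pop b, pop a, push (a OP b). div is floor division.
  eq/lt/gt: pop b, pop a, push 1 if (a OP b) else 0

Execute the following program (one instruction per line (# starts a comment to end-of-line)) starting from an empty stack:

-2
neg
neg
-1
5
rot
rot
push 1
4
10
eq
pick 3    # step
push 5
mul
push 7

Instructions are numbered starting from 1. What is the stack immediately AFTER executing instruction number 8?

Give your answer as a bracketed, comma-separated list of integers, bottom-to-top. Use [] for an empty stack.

Answer: [5, -2, -1, 1]

Derivation:
Step 1 ('-2'): [-2]
Step 2 ('neg'): [2]
Step 3 ('neg'): [-2]
Step 4 ('-1'): [-2, -1]
Step 5 ('5'): [-2, -1, 5]
Step 6 ('rot'): [-1, 5, -2]
Step 7 ('rot'): [5, -2, -1]
Step 8 ('push 1'): [5, -2, -1, 1]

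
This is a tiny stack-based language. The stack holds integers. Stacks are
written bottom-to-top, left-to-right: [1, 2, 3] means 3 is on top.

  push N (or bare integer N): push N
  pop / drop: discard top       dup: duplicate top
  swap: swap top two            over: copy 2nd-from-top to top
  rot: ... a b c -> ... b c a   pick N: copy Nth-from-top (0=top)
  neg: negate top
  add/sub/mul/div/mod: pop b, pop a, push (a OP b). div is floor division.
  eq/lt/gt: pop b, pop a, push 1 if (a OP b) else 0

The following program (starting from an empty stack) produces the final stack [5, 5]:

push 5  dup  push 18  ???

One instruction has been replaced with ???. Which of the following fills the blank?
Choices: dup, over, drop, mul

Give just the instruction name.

Stack before ???: [5, 5, 18]
Stack after ???:  [5, 5]
Checking each choice:
  dup: produces [5, 5, 18, 18]
  over: produces [5, 5, 18, 5]
  drop: MATCH
  mul: produces [5, 90]


Answer: drop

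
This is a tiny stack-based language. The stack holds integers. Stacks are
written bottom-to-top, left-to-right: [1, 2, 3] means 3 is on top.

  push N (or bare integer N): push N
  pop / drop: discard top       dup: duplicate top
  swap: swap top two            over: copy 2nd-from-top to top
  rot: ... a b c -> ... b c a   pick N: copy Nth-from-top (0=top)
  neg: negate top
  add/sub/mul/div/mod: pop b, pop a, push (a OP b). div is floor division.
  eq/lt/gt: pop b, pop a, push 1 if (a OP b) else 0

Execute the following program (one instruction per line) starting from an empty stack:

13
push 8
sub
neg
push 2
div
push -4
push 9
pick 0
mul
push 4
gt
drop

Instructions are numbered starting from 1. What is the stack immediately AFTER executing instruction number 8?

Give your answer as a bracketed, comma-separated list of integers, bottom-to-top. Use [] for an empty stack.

Answer: [-3, -4, 9]

Derivation:
Step 1 ('13'): [13]
Step 2 ('push 8'): [13, 8]
Step 3 ('sub'): [5]
Step 4 ('neg'): [-5]
Step 5 ('push 2'): [-5, 2]
Step 6 ('div'): [-3]
Step 7 ('push -4'): [-3, -4]
Step 8 ('push 9'): [-3, -4, 9]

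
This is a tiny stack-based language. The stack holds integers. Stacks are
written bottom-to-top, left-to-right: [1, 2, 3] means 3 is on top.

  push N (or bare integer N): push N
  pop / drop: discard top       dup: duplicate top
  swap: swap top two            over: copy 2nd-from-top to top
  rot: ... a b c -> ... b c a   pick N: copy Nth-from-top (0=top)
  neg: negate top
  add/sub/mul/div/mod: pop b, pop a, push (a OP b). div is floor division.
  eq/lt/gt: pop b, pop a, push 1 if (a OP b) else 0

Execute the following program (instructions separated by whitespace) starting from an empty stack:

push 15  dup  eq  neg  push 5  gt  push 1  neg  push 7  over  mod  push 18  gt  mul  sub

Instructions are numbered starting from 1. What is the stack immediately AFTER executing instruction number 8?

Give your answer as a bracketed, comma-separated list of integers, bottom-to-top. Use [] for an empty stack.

Answer: [0, -1]

Derivation:
Step 1 ('push 15'): [15]
Step 2 ('dup'): [15, 15]
Step 3 ('eq'): [1]
Step 4 ('neg'): [-1]
Step 5 ('push 5'): [-1, 5]
Step 6 ('gt'): [0]
Step 7 ('push 1'): [0, 1]
Step 8 ('neg'): [0, -1]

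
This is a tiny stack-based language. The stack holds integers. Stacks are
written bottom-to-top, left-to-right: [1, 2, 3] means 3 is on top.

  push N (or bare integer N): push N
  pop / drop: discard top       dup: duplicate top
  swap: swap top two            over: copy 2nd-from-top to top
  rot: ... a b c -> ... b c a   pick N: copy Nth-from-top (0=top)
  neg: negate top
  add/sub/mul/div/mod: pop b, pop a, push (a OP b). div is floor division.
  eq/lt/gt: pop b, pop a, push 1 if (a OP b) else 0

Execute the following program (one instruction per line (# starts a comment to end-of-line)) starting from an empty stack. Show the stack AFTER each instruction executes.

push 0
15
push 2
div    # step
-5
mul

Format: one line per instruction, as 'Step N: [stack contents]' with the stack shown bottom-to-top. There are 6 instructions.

Step 1: [0]
Step 2: [0, 15]
Step 3: [0, 15, 2]
Step 4: [0, 7]
Step 5: [0, 7, -5]
Step 6: [0, -35]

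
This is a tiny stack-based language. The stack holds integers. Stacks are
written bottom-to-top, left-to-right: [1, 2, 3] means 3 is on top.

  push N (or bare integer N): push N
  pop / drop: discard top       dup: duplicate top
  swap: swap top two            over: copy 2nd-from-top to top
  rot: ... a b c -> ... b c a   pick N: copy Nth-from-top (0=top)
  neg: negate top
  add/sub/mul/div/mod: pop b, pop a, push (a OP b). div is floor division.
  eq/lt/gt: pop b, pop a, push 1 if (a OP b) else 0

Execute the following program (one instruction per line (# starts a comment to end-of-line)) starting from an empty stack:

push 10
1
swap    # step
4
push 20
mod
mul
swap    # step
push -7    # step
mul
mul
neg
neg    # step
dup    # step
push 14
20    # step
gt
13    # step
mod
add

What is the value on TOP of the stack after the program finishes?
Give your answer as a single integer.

After 'push 10': [10]
After 'push 1': [10, 1]
After 'swap': [1, 10]
After 'push 4': [1, 10, 4]
After 'push 20': [1, 10, 4, 20]
After 'mod': [1, 10, 4]
After 'mul': [1, 40]
After 'swap': [40, 1]
After 'push -7': [40, 1, -7]
After 'mul': [40, -7]
After 'mul': [-280]
After 'neg': [280]
After 'neg': [-280]
After 'dup': [-280, -280]
After 'push 14': [-280, -280, 14]
After 'push 20': [-280, -280, 14, 20]
After 'gt': [-280, -280, 0]
After 'push 13': [-280, -280, 0, 13]
After 'mod': [-280, -280, 0]
After 'add': [-280, -280]

Answer: -280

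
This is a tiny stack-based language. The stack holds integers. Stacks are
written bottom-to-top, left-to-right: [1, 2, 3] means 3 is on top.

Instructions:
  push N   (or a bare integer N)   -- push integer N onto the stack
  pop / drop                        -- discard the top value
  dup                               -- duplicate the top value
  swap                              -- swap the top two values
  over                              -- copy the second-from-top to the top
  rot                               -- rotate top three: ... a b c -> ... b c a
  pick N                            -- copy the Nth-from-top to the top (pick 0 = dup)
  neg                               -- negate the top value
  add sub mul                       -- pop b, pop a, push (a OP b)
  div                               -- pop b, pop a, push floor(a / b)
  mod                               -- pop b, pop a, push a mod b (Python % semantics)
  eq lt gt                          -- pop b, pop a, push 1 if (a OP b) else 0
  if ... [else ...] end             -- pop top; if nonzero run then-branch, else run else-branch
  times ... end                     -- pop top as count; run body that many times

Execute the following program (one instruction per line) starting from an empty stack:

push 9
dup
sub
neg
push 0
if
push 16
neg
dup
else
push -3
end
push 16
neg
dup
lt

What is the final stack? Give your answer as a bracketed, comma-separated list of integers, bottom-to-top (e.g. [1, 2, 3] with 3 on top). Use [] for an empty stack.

After 'push 9': [9]
After 'dup': [9, 9]
After 'sub': [0]
After 'neg': [0]
After 'push 0': [0, 0]
After 'if': [0]
After 'push -3': [0, -3]
After 'push 16': [0, -3, 16]
After 'neg': [0, -3, -16]
After 'dup': [0, -3, -16, -16]
After 'lt': [0, -3, 0]

Answer: [0, -3, 0]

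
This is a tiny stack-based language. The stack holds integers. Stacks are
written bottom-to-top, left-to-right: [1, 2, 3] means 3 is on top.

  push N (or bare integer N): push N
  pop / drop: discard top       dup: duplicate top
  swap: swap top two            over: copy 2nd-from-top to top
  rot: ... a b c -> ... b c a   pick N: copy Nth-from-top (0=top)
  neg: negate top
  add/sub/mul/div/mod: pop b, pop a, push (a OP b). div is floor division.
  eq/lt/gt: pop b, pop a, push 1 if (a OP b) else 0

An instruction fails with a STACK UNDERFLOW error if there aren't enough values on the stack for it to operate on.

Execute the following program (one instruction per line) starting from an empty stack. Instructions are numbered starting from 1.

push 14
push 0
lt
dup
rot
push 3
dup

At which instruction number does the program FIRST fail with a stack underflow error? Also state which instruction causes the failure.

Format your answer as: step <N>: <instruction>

Answer: step 5: rot

Derivation:
Step 1 ('push 14'): stack = [14], depth = 1
Step 2 ('push 0'): stack = [14, 0], depth = 2
Step 3 ('lt'): stack = [0], depth = 1
Step 4 ('dup'): stack = [0, 0], depth = 2
Step 5 ('rot'): needs 3 value(s) but depth is 2 — STACK UNDERFLOW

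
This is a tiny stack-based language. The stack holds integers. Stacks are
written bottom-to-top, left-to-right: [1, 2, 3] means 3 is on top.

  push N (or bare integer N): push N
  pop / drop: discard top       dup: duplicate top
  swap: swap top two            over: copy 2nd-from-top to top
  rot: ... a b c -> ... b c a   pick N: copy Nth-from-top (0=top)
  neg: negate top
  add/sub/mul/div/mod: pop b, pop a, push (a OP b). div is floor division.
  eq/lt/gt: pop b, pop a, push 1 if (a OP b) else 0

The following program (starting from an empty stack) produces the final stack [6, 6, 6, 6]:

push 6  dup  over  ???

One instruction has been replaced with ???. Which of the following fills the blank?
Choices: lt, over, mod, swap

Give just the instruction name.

Stack before ???: [6, 6, 6]
Stack after ???:  [6, 6, 6, 6]
Checking each choice:
  lt: produces [6, 0]
  over: MATCH
  mod: produces [6, 0]
  swap: produces [6, 6, 6]


Answer: over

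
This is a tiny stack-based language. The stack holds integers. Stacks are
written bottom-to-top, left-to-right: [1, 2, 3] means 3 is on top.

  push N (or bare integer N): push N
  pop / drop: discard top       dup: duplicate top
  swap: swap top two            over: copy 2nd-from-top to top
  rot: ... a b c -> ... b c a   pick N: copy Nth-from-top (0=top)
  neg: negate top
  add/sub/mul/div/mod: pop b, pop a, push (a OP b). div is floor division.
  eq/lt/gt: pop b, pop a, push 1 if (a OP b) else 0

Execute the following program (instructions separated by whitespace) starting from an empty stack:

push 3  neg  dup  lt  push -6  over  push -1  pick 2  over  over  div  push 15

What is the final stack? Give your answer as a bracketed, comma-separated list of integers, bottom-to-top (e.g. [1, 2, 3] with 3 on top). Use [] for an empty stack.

Answer: [0, -6, 0, -1, -6, 0, 15]

Derivation:
After 'push 3': [3]
After 'neg': [-3]
After 'dup': [-3, -3]
After 'lt': [0]
After 'push -6': [0, -6]
After 'over': [0, -6, 0]
After 'push -1': [0, -6, 0, -1]
After 'pick 2': [0, -6, 0, -1, -6]
After 'over': [0, -6, 0, -1, -6, -1]
After 'over': [0, -6, 0, -1, -6, -1, -6]
After 'div': [0, -6, 0, -1, -6, 0]
After 'push 15': [0, -6, 0, -1, -6, 0, 15]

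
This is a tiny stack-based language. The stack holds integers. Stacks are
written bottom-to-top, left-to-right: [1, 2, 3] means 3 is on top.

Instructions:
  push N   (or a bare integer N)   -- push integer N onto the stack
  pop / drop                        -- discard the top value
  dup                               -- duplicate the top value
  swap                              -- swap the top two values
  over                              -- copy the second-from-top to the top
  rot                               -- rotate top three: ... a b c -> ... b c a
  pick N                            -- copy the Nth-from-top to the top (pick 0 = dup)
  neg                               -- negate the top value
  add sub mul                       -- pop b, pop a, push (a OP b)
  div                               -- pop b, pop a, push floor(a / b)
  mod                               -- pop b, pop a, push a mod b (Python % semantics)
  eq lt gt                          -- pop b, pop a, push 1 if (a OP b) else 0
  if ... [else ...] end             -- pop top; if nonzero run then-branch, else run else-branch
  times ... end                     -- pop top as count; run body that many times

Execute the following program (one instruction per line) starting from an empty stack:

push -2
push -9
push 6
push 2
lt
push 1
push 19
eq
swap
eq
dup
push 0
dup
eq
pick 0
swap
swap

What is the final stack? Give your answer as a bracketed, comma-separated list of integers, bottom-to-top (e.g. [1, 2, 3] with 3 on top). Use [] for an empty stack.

Answer: [-2, -9, 1, 1, 1, 1]

Derivation:
After 'push -2': [-2]
After 'push -9': [-2, -9]
After 'push 6': [-2, -9, 6]
After 'push 2': [-2, -9, 6, 2]
After 'lt': [-2, -9, 0]
After 'push 1': [-2, -9, 0, 1]
After 'push 19': [-2, -9, 0, 1, 19]
After 'eq': [-2, -9, 0, 0]
After 'swap': [-2, -9, 0, 0]
After 'eq': [-2, -9, 1]
After 'dup': [-2, -9, 1, 1]
After 'push 0': [-2, -9, 1, 1, 0]
After 'dup': [-2, -9, 1, 1, 0, 0]
After 'eq': [-2, -9, 1, 1, 1]
After 'pick 0': [-2, -9, 1, 1, 1, 1]
After 'swap': [-2, -9, 1, 1, 1, 1]
After 'swap': [-2, -9, 1, 1, 1, 1]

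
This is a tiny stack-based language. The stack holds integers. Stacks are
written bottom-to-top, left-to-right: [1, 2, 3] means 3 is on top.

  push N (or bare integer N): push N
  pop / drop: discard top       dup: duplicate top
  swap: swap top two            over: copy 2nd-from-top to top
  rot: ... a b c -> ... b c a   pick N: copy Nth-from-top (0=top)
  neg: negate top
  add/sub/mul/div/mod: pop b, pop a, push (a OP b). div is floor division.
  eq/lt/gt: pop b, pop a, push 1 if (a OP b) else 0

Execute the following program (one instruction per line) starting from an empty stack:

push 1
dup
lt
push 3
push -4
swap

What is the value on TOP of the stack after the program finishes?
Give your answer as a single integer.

After 'push 1': [1]
After 'dup': [1, 1]
After 'lt': [0]
After 'push 3': [0, 3]
After 'push -4': [0, 3, -4]
After 'swap': [0, -4, 3]

Answer: 3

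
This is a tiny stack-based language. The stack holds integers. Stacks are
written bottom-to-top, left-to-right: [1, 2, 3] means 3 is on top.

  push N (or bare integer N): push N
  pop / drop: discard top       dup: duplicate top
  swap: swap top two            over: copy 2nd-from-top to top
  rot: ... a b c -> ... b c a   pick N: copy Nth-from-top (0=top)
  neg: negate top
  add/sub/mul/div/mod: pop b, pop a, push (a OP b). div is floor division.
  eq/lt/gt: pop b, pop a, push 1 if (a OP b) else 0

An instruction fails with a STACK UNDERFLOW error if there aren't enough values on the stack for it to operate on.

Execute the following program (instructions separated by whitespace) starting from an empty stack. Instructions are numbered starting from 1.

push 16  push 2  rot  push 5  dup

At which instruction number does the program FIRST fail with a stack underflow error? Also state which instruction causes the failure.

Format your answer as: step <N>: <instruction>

Answer: step 3: rot

Derivation:
Step 1 ('push 16'): stack = [16], depth = 1
Step 2 ('push 2'): stack = [16, 2], depth = 2
Step 3 ('rot'): needs 3 value(s) but depth is 2 — STACK UNDERFLOW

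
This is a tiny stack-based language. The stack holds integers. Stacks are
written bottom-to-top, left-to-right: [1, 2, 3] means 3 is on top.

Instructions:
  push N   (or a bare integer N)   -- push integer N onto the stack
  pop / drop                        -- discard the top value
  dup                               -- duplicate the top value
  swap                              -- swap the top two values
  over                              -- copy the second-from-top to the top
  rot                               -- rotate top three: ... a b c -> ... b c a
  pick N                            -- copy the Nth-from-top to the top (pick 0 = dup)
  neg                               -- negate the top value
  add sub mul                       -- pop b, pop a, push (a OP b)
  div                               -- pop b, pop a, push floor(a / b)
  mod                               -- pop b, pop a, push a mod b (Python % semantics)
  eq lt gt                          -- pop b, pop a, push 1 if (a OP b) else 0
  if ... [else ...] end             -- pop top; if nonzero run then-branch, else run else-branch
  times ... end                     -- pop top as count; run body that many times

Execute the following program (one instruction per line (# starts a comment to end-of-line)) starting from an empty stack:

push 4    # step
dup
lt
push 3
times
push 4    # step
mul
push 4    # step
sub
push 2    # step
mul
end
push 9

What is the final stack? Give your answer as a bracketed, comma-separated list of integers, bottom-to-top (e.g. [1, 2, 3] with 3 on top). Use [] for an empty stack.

After 'push 4': [4]
After 'dup': [4, 4]
After 'lt': [0]
After 'push 3': [0, 3]
After 'times': [0]
After 'push 4': [0, 4]
After 'mul': [0]
After 'push 4': [0, 4]
After 'sub': [-4]
After 'push 2': [-4, 2]
After 'mul': [-8]
After 'push 4': [-8, 4]
After 'mul': [-32]
After 'push 4': [-32, 4]
After 'sub': [-36]
After 'push 2': [-36, 2]
After 'mul': [-72]
After 'push 4': [-72, 4]
After 'mul': [-288]
After 'push 4': [-288, 4]
After 'sub': [-292]
After 'push 2': [-292, 2]
After 'mul': [-584]
After 'push 9': [-584, 9]

Answer: [-584, 9]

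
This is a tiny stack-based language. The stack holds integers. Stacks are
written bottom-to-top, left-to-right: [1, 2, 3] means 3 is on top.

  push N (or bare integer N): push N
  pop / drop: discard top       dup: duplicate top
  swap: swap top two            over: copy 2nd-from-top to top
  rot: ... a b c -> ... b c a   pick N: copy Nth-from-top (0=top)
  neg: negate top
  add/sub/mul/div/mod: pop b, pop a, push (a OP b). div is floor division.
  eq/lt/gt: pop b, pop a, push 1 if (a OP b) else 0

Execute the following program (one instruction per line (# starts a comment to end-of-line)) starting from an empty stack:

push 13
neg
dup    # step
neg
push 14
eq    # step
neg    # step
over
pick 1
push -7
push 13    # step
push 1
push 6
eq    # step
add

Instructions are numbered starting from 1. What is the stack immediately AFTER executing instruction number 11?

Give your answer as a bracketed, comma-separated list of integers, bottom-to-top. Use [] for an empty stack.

Step 1 ('push 13'): [13]
Step 2 ('neg'): [-13]
Step 3 ('dup'): [-13, -13]
Step 4 ('neg'): [-13, 13]
Step 5 ('push 14'): [-13, 13, 14]
Step 6 ('eq'): [-13, 0]
Step 7 ('neg'): [-13, 0]
Step 8 ('over'): [-13, 0, -13]
Step 9 ('pick 1'): [-13, 0, -13, 0]
Step 10 ('push -7'): [-13, 0, -13, 0, -7]
Step 11 ('push 13'): [-13, 0, -13, 0, -7, 13]

Answer: [-13, 0, -13, 0, -7, 13]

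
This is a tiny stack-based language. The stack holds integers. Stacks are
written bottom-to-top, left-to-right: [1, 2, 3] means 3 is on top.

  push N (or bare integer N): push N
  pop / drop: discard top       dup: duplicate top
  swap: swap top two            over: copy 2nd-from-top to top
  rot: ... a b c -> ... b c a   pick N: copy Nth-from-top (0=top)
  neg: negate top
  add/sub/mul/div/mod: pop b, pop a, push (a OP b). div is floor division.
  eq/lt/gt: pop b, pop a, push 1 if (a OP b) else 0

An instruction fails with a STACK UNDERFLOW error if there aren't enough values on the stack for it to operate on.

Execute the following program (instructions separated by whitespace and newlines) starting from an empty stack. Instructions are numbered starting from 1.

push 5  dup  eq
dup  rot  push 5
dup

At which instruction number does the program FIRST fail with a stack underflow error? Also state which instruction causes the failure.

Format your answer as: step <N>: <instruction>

Answer: step 5: rot

Derivation:
Step 1 ('push 5'): stack = [5], depth = 1
Step 2 ('dup'): stack = [5, 5], depth = 2
Step 3 ('eq'): stack = [1], depth = 1
Step 4 ('dup'): stack = [1, 1], depth = 2
Step 5 ('rot'): needs 3 value(s) but depth is 2 — STACK UNDERFLOW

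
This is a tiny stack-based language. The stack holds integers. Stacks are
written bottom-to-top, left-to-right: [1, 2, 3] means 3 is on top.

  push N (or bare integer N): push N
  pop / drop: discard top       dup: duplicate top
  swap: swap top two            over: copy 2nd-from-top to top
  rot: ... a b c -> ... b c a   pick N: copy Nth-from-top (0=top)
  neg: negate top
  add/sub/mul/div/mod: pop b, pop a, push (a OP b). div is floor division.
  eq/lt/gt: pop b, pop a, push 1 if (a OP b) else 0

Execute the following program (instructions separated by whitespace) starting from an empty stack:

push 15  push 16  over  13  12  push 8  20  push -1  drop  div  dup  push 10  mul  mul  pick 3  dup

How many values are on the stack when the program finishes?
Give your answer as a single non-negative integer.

Answer: 8

Derivation:
After 'push 15': stack = [15] (depth 1)
After 'push 16': stack = [15, 16] (depth 2)
After 'over': stack = [15, 16, 15] (depth 3)
After 'push 13': stack = [15, 16, 15, 13] (depth 4)
After 'push 12': stack = [15, 16, 15, 13, 12] (depth 5)
After 'push 8': stack = [15, 16, 15, 13, 12, 8] (depth 6)
After 'push 20': stack = [15, 16, 15, 13, 12, 8, 20] (depth 7)
After 'push -1': stack = [15, 16, 15, 13, 12, 8, 20, -1] (depth 8)
After 'drop': stack = [15, 16, 15, 13, 12, 8, 20] (depth 7)
After 'div': stack = [15, 16, 15, 13, 12, 0] (depth 6)
After 'dup': stack = [15, 16, 15, 13, 12, 0, 0] (depth 7)
After 'push 10': stack = [15, 16, 15, 13, 12, 0, 0, 10] (depth 8)
After 'mul': stack = [15, 16, 15, 13, 12, 0, 0] (depth 7)
After 'mul': stack = [15, 16, 15, 13, 12, 0] (depth 6)
After 'pick 3': stack = [15, 16, 15, 13, 12, 0, 15] (depth 7)
After 'dup': stack = [15, 16, 15, 13, 12, 0, 15, 15] (depth 8)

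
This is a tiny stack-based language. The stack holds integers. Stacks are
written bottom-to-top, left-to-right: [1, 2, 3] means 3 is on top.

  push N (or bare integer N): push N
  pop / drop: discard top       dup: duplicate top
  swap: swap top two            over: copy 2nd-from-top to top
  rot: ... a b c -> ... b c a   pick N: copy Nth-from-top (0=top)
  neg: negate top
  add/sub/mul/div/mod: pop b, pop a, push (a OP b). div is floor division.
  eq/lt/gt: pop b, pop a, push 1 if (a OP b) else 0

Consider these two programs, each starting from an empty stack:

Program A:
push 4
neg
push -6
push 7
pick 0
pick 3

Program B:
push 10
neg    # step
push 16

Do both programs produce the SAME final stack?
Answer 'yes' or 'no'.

Program A trace:
  After 'push 4': [4]
  After 'neg': [-4]
  After 'push -6': [-4, -6]
  After 'push 7': [-4, -6, 7]
  After 'pick 0': [-4, -6, 7, 7]
  After 'pick 3': [-4, -6, 7, 7, -4]
Program A final stack: [-4, -6, 7, 7, -4]

Program B trace:
  After 'push 10': [10]
  After 'neg': [-10]
  After 'push 16': [-10, 16]
Program B final stack: [-10, 16]
Same: no

Answer: no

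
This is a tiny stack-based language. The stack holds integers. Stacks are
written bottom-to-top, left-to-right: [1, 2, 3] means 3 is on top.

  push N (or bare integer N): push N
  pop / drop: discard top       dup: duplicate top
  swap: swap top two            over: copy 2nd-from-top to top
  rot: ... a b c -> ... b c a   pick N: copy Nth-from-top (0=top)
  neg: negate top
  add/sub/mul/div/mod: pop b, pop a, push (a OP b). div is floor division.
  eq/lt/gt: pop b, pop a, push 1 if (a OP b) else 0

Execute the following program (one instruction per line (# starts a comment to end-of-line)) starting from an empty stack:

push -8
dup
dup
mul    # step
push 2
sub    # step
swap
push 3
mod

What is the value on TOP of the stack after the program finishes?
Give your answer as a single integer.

After 'push -8': [-8]
After 'dup': [-8, -8]
After 'dup': [-8, -8, -8]
After 'mul': [-8, 64]
After 'push 2': [-8, 64, 2]
After 'sub': [-8, 62]
After 'swap': [62, -8]
After 'push 3': [62, -8, 3]
After 'mod': [62, 1]

Answer: 1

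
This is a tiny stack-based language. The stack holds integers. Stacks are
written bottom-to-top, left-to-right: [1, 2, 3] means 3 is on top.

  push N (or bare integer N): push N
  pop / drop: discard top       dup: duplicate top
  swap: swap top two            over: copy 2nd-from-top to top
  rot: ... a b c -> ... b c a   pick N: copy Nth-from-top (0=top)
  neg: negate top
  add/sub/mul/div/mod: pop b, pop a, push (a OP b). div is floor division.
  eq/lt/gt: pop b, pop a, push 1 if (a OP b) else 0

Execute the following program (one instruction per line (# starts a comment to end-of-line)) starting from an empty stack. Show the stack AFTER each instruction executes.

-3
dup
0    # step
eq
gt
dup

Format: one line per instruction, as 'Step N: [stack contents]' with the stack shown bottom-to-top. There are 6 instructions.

Step 1: [-3]
Step 2: [-3, -3]
Step 3: [-3, -3, 0]
Step 4: [-3, 0]
Step 5: [0]
Step 6: [0, 0]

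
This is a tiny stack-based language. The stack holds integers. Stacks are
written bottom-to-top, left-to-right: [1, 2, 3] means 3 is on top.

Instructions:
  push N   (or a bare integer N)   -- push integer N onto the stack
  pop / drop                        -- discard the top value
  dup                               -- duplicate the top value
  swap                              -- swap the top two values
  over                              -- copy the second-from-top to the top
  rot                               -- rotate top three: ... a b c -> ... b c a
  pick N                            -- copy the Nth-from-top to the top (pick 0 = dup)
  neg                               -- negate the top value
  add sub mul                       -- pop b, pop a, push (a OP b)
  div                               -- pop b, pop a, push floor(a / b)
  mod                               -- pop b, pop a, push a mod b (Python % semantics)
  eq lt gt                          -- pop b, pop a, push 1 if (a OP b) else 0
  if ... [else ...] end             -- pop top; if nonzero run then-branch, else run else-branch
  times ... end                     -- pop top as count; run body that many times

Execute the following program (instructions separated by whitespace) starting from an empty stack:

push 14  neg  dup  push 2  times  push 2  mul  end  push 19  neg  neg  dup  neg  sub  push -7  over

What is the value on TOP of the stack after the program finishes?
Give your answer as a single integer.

Answer: 38

Derivation:
After 'push 14': [14]
After 'neg': [-14]
After 'dup': [-14, -14]
After 'push 2': [-14, -14, 2]
After 'times': [-14, -14]
After 'push 2': [-14, -14, 2]
After 'mul': [-14, -28]
After 'push 2': [-14, -28, 2]
After 'mul': [-14, -56]
After 'push 19': [-14, -56, 19]
After 'neg': [-14, -56, -19]
After 'neg': [-14, -56, 19]
After 'dup': [-14, -56, 19, 19]
After 'neg': [-14, -56, 19, -19]
After 'sub': [-14, -56, 38]
After 'push -7': [-14, -56, 38, -7]
After 'over': [-14, -56, 38, -7, 38]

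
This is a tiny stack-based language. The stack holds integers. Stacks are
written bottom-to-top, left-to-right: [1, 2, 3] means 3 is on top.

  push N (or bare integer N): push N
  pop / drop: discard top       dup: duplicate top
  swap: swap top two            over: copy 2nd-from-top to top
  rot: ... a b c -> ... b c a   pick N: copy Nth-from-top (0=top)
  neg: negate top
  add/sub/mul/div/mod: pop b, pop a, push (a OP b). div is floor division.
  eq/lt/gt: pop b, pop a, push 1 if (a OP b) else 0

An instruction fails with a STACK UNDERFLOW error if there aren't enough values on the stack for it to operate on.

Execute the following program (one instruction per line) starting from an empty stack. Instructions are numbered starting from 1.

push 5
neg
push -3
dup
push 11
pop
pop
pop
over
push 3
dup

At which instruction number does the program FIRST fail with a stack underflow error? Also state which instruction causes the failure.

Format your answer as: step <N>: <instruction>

Step 1 ('push 5'): stack = [5], depth = 1
Step 2 ('neg'): stack = [-5], depth = 1
Step 3 ('push -3'): stack = [-5, -3], depth = 2
Step 4 ('dup'): stack = [-5, -3, -3], depth = 3
Step 5 ('push 11'): stack = [-5, -3, -3, 11], depth = 4
Step 6 ('pop'): stack = [-5, -3, -3], depth = 3
Step 7 ('pop'): stack = [-5, -3], depth = 2
Step 8 ('pop'): stack = [-5], depth = 1
Step 9 ('over'): needs 2 value(s) but depth is 1 — STACK UNDERFLOW

Answer: step 9: over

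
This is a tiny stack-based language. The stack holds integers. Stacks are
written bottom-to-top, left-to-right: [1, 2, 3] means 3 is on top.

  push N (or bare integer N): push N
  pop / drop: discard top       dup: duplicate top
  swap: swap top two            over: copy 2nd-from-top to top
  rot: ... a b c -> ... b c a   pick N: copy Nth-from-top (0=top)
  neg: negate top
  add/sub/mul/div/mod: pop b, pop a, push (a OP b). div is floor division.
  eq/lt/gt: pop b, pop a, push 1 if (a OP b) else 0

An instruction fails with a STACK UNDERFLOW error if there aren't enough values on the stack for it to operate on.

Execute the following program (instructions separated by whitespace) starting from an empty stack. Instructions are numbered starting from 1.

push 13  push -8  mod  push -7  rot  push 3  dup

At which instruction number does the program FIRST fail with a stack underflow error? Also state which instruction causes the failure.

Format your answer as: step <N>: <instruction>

Answer: step 5: rot

Derivation:
Step 1 ('push 13'): stack = [13], depth = 1
Step 2 ('push -8'): stack = [13, -8], depth = 2
Step 3 ('mod'): stack = [-3], depth = 1
Step 4 ('push -7'): stack = [-3, -7], depth = 2
Step 5 ('rot'): needs 3 value(s) but depth is 2 — STACK UNDERFLOW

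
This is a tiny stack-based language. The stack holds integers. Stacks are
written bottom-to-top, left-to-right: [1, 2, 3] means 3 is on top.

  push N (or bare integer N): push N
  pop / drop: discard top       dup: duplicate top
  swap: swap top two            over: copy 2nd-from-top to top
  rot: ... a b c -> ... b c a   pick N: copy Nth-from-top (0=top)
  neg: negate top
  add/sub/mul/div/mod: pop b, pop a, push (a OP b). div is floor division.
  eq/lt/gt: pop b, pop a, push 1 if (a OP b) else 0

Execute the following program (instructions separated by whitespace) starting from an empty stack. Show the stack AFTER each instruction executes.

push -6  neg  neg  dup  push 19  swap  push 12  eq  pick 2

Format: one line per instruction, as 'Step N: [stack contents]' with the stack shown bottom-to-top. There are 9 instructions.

Step 1: [-6]
Step 2: [6]
Step 3: [-6]
Step 4: [-6, -6]
Step 5: [-6, -6, 19]
Step 6: [-6, 19, -6]
Step 7: [-6, 19, -6, 12]
Step 8: [-6, 19, 0]
Step 9: [-6, 19, 0, -6]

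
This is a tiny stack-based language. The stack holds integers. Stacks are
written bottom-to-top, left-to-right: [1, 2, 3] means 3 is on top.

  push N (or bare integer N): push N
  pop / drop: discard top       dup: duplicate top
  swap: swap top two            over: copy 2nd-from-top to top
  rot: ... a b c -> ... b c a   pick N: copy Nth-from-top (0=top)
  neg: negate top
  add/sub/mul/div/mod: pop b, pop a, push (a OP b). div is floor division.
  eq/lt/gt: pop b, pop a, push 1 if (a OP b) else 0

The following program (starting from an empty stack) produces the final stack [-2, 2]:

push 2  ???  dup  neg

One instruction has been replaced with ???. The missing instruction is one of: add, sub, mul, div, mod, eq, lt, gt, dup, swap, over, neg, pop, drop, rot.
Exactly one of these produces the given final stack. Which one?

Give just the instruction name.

Answer: neg

Derivation:
Stack before ???: [2]
Stack after ???:  [-2]
The instruction that transforms [2] -> [-2] is: neg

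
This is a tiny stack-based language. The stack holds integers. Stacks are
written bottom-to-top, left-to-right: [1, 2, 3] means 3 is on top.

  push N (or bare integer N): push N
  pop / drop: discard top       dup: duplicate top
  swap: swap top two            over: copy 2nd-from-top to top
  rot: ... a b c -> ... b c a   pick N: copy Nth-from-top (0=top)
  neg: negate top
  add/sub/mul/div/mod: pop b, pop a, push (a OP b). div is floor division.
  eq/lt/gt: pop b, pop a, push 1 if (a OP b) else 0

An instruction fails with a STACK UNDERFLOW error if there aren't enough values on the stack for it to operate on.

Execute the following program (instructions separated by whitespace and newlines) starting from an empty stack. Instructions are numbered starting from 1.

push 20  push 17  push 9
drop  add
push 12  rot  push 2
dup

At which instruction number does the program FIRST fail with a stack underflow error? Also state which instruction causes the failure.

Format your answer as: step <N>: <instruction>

Step 1 ('push 20'): stack = [20], depth = 1
Step 2 ('push 17'): stack = [20, 17], depth = 2
Step 3 ('push 9'): stack = [20, 17, 9], depth = 3
Step 4 ('drop'): stack = [20, 17], depth = 2
Step 5 ('add'): stack = [37], depth = 1
Step 6 ('push 12'): stack = [37, 12], depth = 2
Step 7 ('rot'): needs 3 value(s) but depth is 2 — STACK UNDERFLOW

Answer: step 7: rot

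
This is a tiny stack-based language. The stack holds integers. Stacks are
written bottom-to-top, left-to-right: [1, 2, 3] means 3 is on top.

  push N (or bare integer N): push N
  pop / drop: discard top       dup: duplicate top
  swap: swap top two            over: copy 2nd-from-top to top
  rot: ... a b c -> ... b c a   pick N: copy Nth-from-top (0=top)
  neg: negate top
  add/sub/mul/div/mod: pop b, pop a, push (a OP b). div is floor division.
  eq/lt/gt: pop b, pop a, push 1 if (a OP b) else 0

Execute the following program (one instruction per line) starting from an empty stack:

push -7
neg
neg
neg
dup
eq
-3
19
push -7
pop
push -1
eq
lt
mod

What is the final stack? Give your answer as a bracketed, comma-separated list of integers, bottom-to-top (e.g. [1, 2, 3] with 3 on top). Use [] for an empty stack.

After 'push -7': [-7]
After 'neg': [7]
After 'neg': [-7]
After 'neg': [7]
After 'dup': [7, 7]
After 'eq': [1]
After 'push -3': [1, -3]
After 'push 19': [1, -3, 19]
After 'push -7': [1, -3, 19, -7]
After 'pop': [1, -3, 19]
After 'push -1': [1, -3, 19, -1]
After 'eq': [1, -3, 0]
After 'lt': [1, 1]
After 'mod': [0]

Answer: [0]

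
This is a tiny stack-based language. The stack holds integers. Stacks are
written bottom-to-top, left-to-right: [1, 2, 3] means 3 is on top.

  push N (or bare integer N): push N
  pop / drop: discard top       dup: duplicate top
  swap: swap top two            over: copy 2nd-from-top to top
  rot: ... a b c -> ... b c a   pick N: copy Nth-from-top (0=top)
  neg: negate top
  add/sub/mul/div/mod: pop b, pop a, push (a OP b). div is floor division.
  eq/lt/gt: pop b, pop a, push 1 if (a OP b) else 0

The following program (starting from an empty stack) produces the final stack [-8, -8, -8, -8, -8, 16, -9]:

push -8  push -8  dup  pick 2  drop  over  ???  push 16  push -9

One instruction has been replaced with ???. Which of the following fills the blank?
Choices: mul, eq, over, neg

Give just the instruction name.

Answer: over

Derivation:
Stack before ???: [-8, -8, -8, -8]
Stack after ???:  [-8, -8, -8, -8, -8]
Checking each choice:
  mul: produces [-8, -8, 64, 16, -9]
  eq: produces [-8, -8, 1, 16, -9]
  over: MATCH
  neg: produces [-8, -8, -8, 8, 16, -9]


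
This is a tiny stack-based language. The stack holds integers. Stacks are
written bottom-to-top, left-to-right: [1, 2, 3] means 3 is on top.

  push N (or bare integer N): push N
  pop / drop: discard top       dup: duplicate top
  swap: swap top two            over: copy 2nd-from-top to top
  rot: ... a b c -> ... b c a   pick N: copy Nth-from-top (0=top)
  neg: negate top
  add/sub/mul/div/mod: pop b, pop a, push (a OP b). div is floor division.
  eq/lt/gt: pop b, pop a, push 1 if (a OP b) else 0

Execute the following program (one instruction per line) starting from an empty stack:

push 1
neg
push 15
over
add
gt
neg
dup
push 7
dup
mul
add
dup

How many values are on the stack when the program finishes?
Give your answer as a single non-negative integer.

After 'push 1': stack = [1] (depth 1)
After 'neg': stack = [-1] (depth 1)
After 'push 15': stack = [-1, 15] (depth 2)
After 'over': stack = [-1, 15, -1] (depth 3)
After 'add': stack = [-1, 14] (depth 2)
After 'gt': stack = [0] (depth 1)
After 'neg': stack = [0] (depth 1)
After 'dup': stack = [0, 0] (depth 2)
After 'push 7': stack = [0, 0, 7] (depth 3)
After 'dup': stack = [0, 0, 7, 7] (depth 4)
After 'mul': stack = [0, 0, 49] (depth 3)
After 'add': stack = [0, 49] (depth 2)
After 'dup': stack = [0, 49, 49] (depth 3)

Answer: 3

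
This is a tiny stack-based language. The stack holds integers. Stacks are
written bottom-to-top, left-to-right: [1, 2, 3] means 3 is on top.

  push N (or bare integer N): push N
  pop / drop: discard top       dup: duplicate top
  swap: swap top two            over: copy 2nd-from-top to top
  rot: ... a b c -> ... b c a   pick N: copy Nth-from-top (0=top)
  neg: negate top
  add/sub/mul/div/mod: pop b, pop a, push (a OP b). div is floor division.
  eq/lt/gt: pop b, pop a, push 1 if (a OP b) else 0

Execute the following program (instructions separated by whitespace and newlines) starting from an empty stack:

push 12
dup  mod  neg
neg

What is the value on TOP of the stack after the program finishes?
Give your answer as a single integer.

Answer: 0

Derivation:
After 'push 12': [12]
After 'dup': [12, 12]
After 'mod': [0]
After 'neg': [0]
After 'neg': [0]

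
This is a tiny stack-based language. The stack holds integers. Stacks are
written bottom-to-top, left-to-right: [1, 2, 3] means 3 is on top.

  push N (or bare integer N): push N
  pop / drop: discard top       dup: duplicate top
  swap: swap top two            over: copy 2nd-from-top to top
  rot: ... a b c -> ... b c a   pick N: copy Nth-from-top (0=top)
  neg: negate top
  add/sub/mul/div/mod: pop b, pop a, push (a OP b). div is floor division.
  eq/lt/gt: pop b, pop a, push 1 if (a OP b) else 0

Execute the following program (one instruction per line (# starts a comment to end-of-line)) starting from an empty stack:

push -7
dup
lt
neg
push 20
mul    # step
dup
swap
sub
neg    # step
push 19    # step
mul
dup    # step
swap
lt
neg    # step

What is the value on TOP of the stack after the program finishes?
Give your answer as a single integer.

After 'push -7': [-7]
After 'dup': [-7, -7]
After 'lt': [0]
After 'neg': [0]
After 'push 20': [0, 20]
After 'mul': [0]
After 'dup': [0, 0]
After 'swap': [0, 0]
After 'sub': [0]
After 'neg': [0]
After 'push 19': [0, 19]
After 'mul': [0]
After 'dup': [0, 0]
After 'swap': [0, 0]
After 'lt': [0]
After 'neg': [0]

Answer: 0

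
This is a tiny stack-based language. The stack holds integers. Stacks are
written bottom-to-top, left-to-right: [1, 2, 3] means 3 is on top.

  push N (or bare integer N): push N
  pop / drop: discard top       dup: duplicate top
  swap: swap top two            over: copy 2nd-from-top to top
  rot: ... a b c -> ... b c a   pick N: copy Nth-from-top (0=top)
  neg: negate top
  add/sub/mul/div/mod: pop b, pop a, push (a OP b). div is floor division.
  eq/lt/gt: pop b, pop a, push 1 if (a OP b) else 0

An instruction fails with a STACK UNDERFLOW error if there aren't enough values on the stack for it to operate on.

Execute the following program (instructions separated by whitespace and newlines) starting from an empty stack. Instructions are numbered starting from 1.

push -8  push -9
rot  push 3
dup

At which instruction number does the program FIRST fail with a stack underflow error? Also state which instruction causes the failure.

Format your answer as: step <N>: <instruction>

Step 1 ('push -8'): stack = [-8], depth = 1
Step 2 ('push -9'): stack = [-8, -9], depth = 2
Step 3 ('rot'): needs 3 value(s) but depth is 2 — STACK UNDERFLOW

Answer: step 3: rot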